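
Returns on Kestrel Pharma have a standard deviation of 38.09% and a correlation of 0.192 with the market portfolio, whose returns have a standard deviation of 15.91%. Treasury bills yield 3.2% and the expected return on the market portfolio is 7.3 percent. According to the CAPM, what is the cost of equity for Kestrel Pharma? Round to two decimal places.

β = ρ × σ_i / σ_m = 0.192 × 38.09% / 15.91% = 0.4597
MRP = 7.3% − 3.2% = 4.10%
E(R) = 3.2% + 0.4597 × 4.1% = 5.08%

5.08%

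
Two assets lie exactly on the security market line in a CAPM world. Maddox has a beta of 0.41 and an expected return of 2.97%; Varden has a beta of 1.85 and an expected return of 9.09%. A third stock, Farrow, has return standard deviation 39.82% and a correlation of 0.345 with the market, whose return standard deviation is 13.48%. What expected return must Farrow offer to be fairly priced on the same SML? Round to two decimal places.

5.56%

MRP = (9.09% − 2.97%) / (1.85 − 0.41) = 4.2500%
R_f = 2.97% − 0.41 × 4.2500% = 1.2275%
β_Farrow = ρ·σ_i/σ_m = 0.345 × 39.82 / 13.48 = 1.0191
E(R_Farrow) = R_f + β × MRP = 1.2275% + 1.0191 × 4.2500% = 5.56%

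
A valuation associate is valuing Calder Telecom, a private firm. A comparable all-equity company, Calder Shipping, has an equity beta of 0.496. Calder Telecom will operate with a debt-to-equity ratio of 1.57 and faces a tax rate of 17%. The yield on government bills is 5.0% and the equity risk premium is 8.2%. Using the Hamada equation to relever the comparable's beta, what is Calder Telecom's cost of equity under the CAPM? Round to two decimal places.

14.37%

β_L = β_U × [1 + (1 − t)(D/E)] = 0.496 × [1 + (1 − 0.17) × 1.57]
    = 0.496 × [1 + 0.83 × 1.57] = 0.496 × 2.3031 = 1.1423
E(R) = R_f + β_L × MRP = 5.0% + 1.1423 × 8.2% = 14.37%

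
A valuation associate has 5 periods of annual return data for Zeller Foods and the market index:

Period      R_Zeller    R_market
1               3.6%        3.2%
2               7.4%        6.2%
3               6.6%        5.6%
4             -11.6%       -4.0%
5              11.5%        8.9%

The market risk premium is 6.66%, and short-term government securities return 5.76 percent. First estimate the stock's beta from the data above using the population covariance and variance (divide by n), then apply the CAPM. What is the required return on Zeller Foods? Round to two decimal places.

Mean R_i = (3.6 + 7.4 + 6.6 − 11.6 + 11.5) / 5 = 3.5000%
Mean R_m = (3.2 + 6.2 + 5.6 − 4.0 + 8.9) / 5 = 3.9800%
Σ(R_i − R̄_i)(R_m − R̄_m) = 173.4600  ⇒  Cov = 173.4600 / 5 = 34.6920
Σ(R_m − R̄_m)² = 96.0480  ⇒  Var(R_m) = 96.0480 / 5 = 19.2096
β = Cov / Var(R_m) = 34.6920 / 19.2096 = 1.8060
E(R) = R_f + β × MRP = 5.76% + 1.8060 × 6.66% = 17.79%

17.79%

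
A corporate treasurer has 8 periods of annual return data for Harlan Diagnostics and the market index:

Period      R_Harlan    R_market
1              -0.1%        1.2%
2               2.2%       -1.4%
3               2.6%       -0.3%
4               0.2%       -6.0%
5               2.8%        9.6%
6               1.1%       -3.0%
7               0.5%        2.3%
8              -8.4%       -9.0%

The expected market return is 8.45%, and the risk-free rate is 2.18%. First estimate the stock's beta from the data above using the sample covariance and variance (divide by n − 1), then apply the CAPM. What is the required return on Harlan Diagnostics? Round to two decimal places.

Mean R_i = (-0.1 + 2.2 + 2.6 + 0.2 + 2.8 + 1.1 + 0.5 − 8.4) / 8 = 0.1125%
Mean R_m = (1.2 − 1.4 − 0.3 − 6.0 + 9.6 − 3.0 + 2.3 − 9.0) / 8 = -0.8250%
Σ(R_i − R̄_i)(R_m − R̄_m) = 95.8925  ⇒  Cov = 95.8925 / 7 = 13.6989
Σ(R_m − R̄_m)² = 221.4950  ⇒  Var(R_m) = 221.4950 / 7 = 31.6421
β = Cov / Var(R_m) = 13.6989 / 31.6421 = 0.4329
MRP = 8.45% − 2.18% = 6.27%
E(R) = R_f + β × MRP = 2.18% + 0.4329 × 6.27% = 4.89%

4.89%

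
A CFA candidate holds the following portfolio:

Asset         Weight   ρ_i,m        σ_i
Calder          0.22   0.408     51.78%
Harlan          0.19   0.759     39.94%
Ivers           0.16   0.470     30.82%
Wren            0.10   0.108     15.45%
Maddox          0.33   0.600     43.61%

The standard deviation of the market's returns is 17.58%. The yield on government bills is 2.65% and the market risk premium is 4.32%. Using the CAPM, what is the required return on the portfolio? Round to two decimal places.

7.94%

β_Calder = 0.408 × 51.78% / 17.58% = 1.2017
β_Harlan = 0.759 × 39.94% / 17.58% = 1.7244
β_Ivers = 0.470 × 30.82% / 17.58% = 0.8240
β_Wren = 0.108 × 15.45% / 17.58% = 0.0949
β_Maddox = 0.600 × 43.61% / 17.58% = 1.4884
β_P = Σ w_i β_i = 0.22×1.2017 + 0.19×1.7244 + 0.16×0.8240 + 0.10×0.0949 + 0.33×1.4884 = 1.2245
E(R_P) = R_f + β_P × MRP = 2.65% + 1.2245 × 4.32% = 7.94%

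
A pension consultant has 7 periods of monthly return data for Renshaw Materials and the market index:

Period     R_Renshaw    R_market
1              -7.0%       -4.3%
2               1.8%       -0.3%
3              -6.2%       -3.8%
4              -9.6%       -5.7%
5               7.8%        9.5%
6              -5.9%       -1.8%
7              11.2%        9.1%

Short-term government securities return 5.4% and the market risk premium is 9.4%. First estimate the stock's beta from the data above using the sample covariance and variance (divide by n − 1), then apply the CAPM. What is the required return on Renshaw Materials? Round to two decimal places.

Mean R_i = (-7.0 + 1.8 − 6.2 − 9.6 + 7.8 − 5.9 + 11.2) / 7 = -1.1286%
Mean R_m = (-4.3 − 0.3 − 3.8 − 5.7 + 9.5 − 1.8 + 9.1) / 7 = 0.3857%
Σ(R_i − R̄_i)(R_m − R̄_m) = 297.5271  ⇒  Cov = 297.5271 / 6 = 49.5879
Σ(R_m − R̄_m)² = 240.7686  ⇒  Var(R_m) = 240.7686 / 6 = 40.1281
β = Cov / Var(R_m) = 49.5879 / 40.1281 = 1.2357
E(R) = R_f + β × MRP = 5.4% + 1.2357 × 9.4% = 17.02%

17.02%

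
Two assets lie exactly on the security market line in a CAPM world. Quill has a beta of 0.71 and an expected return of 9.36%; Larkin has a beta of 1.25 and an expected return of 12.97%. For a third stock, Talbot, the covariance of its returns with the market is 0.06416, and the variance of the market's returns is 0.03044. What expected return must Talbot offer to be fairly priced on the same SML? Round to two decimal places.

MRP = (12.97% − 9.36%) / (1.25 − 0.71) = 6.6852%
R_f = 9.36% − 0.71 × 6.6852% = 4.6135%
β_Talbot = Cov / Var(R_m) = 0.06416 / 0.03044 = 2.1078
E(R_Talbot) = R_f + β × MRP = 4.6135% + 2.1078 × 6.6852% = 18.70%

18.70%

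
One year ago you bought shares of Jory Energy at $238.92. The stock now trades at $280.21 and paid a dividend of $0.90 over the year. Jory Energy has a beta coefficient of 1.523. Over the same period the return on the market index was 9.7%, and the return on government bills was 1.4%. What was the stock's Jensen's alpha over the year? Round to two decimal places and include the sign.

Realised HPR = (P1 + D1 − P0) / P0 = (280.21 + 0.90 − 238.92) / 238.92 = 42.19 / 238.92 = 17.6586%
MRP = 9.7% − 1.4% = 8.30%
CAPM required = R_f + β·MRP = 1.4% + 1.523 × 8.3% = 14.0409%
α = realised − required = 17.6586% − 14.0409% = +3.62%

+3.62%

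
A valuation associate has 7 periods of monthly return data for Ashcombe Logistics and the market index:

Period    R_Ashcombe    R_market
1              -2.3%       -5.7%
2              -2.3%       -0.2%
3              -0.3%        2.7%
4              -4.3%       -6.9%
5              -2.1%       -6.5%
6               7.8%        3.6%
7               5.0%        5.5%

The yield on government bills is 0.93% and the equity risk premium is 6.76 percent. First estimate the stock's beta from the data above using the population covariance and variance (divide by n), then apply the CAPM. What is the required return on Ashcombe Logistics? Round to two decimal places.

5.57%

Mean R_i = (-2.3 − 2.3 − 0.3 − 4.3 − 2.1 + 7.8 + 5.0) / 7 = 0.2143%
Mean R_m = (-5.7 − 0.2 + 2.7 − 6.9 − 6.5 + 3.6 + 5.5) / 7 = -1.0714%
Σ(R_i − R̄_i)(R_m − R̄_m) = 113.2671  ⇒  Cov = 113.2671 / 7 = 16.1810
Σ(R_m − R̄_m)² = 164.8543  ⇒  Var(R_m) = 164.8543 / 7 = 23.5506
β = Cov / Var(R_m) = 16.1810 / 23.5506 = 0.6871
E(R) = R_f + β × MRP = 0.93% + 0.6871 × 6.76% = 5.57%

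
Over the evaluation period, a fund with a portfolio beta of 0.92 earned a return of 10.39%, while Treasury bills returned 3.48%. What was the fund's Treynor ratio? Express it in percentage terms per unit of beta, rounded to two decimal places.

7.51%

Treynor = (R_P − R_f) / β_P = (10.39% − 3.48%) / 0.9200 = 6.91% / 0.9200 = 7.51%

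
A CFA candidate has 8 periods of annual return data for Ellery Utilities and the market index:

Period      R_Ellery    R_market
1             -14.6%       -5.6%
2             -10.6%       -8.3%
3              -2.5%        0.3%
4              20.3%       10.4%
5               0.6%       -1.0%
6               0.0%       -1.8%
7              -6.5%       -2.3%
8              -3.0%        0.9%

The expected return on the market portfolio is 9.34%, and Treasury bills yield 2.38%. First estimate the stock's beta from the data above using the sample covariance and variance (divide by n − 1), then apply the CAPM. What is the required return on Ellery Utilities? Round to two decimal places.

14.75%

Mean R_i = (-14.6 − 10.6 − 2.5 + 20.3 + 0.6 + 0.0 − 6.5 − 3.0) / 8 = -2.0375%
Mean R_m = (-5.6 − 8.3 + 0.3 + 10.4 − 1.0 − 1.8 − 2.3 + 0.9) / 8 = -0.9250%
Σ(R_i − R̄_i)(R_m − R̄_m) = 376.6825  ⇒  Cov = 376.6825 / 7 = 53.8118
Σ(R_m − R̄_m)² = 211.9950  ⇒  Var(R_m) = 211.9950 / 7 = 30.2850
β = Cov / Var(R_m) = 53.8118 / 30.2850 = 1.7768
MRP = 9.34% − 2.38% = 6.96%
E(R) = R_f + β × MRP = 2.38% + 1.7768 × 6.96% = 14.75%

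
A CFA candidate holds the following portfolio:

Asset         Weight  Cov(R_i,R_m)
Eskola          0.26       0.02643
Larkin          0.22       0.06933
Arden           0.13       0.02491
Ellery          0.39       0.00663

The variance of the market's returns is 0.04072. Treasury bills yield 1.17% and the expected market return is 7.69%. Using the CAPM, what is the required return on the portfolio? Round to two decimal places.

β_Eskola = 0.02643 / 0.04072 = 0.6491
β_Larkin = 0.06933 / 0.04072 = 1.7026
β_Arden = 0.02491 / 0.04072 = 0.6117
β_Ellery = 0.00663 / 0.04072 = 0.1628
β_P = Σ w_i β_i = 0.26×0.6491 + 0.22×1.7026 + 0.13×0.6117 + 0.39×0.1628 = 0.6864
MRP = 7.69% − 1.17% = 6.52%
E(R_P) = R_f + β_P × MRP = 1.17% + 0.6864 × 6.52% = 5.65%

5.65%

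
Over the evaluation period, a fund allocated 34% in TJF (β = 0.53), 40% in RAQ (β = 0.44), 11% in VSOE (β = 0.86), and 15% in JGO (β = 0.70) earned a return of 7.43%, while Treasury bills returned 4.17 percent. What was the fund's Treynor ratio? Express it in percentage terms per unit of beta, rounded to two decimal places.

5.87%

β_P = 0.34×0.53 + 0.40×0.44 + 0.11×0.86 + 0.15×0.70 = 0.5558
Treynor = (R_P − R_f) / β_P = (7.43% − 4.17%) / 0.5558 = 3.26% / 0.5558 = 5.87%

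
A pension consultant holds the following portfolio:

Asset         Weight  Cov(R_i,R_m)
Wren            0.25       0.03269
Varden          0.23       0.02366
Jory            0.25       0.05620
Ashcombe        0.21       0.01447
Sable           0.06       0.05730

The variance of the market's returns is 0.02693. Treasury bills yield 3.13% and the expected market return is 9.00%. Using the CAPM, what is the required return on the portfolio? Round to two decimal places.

10.57%

β_Wren = 0.03269 / 0.02693 = 1.2139
β_Varden = 0.02366 / 0.02693 = 0.8786
β_Jory = 0.05620 / 0.02693 = 2.0869
β_Ashcombe = 0.01447 / 0.02693 = 0.5373
β_Sable = 0.05730 / 0.02693 = 2.1277
β_P = Σ w_i β_i = 0.25×1.2139 + 0.23×0.8786 + 0.25×2.0869 + 0.21×0.5373 + 0.06×2.1277 = 1.2678
MRP = 9.00% − 3.13% = 5.87%
E(R_P) = R_f + β_P × MRP = 3.13% + 1.2678 × 5.87% = 10.57%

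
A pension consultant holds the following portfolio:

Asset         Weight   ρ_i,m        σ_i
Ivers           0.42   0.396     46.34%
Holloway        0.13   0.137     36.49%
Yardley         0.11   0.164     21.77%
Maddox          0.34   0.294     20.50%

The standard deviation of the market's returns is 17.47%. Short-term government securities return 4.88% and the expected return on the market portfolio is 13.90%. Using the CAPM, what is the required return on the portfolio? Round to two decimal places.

β_Ivers = 0.396 × 46.34% / 17.47% = 1.0504
β_Holloway = 0.137 × 36.49% / 17.47% = 0.2862
β_Yardley = 0.164 × 21.77% / 17.47% = 0.2044
β_Maddox = 0.294 × 20.50% / 17.47% = 0.3450
β_P = Σ w_i β_i = 0.42×1.0504 + 0.13×0.2862 + 0.11×0.2044 + 0.34×0.3450 = 0.6182
MRP = 13.90% − 4.88% = 9.02%
E(R_P) = R_f + β_P × MRP = 4.88% + 0.6182 × 9.02% = 10.46%

10.46%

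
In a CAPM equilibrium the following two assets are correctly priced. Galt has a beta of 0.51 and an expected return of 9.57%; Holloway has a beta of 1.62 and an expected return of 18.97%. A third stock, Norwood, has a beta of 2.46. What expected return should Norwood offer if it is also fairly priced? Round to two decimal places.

26.08%

MRP (SML slope) = (18.97% − 9.57%) / (1.62 − 0.51) = 9.40% / 1.11 = 8.4685%
R_f (intercept) = 9.57% − 0.51 × 8.4685% = 5.2511%
E(R_Norwood) = R_f + β × MRP = 5.2511% + 2.46 × 8.4685% = 26.08%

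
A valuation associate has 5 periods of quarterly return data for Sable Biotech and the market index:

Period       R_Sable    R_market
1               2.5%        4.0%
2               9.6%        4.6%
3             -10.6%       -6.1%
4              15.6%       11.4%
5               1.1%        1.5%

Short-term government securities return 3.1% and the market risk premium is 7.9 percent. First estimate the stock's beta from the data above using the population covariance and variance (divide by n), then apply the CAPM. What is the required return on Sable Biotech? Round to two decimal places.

15.13%

Mean R_i = (2.5 + 9.6 − 10.6 + 15.6 + 1.1) / 5 = 3.6400%
Mean R_m = (4.0 + 4.6 − 6.1 + 11.4 + 1.5) / 5 = 3.0800%
Σ(R_i − R̄_i)(R_m − R̄_m) = 242.2540  ⇒  Cov = 242.2540 / 5 = 48.4508
Σ(R_m − R̄_m)² = 159.1480  ⇒  Var(R_m) = 159.1480 / 5 = 31.8296
β = Cov / Var(R_m) = 48.4508 / 31.8296 = 1.5222
E(R) = R_f + β × MRP = 3.1% + 1.5222 × 7.9% = 15.13%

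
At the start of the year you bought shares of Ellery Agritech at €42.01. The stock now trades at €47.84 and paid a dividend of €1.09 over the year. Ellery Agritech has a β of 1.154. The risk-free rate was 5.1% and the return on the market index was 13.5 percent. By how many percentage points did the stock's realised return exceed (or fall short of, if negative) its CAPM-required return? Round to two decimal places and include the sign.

Realised HPR = (P1 + D1 − P0) / P0 = (47.84 + 1.09 − 42.01) / 42.01 = 6.92 / 42.01 = 16.4723%
MRP = 13.5% − 5.1% = 8.40%
CAPM required = R_f + β·MRP = 5.1% + 1.154 × 8.4% = 14.7936%
α = realised − required = 16.4723% − 14.7936% = +1.68%

+1.68%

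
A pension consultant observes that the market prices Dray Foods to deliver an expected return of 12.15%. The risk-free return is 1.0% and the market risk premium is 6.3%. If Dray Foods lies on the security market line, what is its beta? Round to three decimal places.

1.770

β = (E(R) − R_f) / MRP = (12.15% − 1.0%) / 6.3% = 11.15% / 6.3% = 1.770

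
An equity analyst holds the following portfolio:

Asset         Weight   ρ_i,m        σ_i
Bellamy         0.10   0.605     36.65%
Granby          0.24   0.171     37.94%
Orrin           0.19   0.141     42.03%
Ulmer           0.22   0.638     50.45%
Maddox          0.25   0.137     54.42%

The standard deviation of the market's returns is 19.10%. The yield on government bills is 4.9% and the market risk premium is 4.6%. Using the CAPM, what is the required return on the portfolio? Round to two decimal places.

8.23%

β_Bellamy = 0.605 × 36.65% / 19.10% = 1.1609
β_Granby = 0.171 × 37.94% / 19.10% = 0.3397
β_Orrin = 0.141 × 42.03% / 19.10% = 0.3103
β_Ulmer = 0.638 × 50.45% / 19.10% = 1.6852
β_Maddox = 0.137 × 54.42% / 19.10% = 0.3903
β_P = Σ w_i β_i = 0.10×1.1609 + 0.24×0.3397 + 0.19×0.3103 + 0.22×1.6852 + 0.25×0.3903 = 0.7249
E(R_P) = R_f + β_P × MRP = 4.9% + 0.7249 × 4.6% = 8.23%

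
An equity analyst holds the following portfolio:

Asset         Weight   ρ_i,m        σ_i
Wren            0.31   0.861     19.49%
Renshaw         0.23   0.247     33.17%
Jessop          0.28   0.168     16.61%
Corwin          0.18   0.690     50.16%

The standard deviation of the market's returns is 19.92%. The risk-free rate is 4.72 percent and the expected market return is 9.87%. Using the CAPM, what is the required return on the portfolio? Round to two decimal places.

β_Wren = 0.861 × 19.49% / 19.92% = 0.8424
β_Renshaw = 0.247 × 33.17% / 19.92% = 0.4113
β_Jessop = 0.168 × 16.61% / 19.92% = 0.1401
β_Corwin = 0.690 × 50.16% / 19.92% = 1.7375
β_P = Σ w_i β_i = 0.31×0.8424 + 0.23×0.4113 + 0.28×0.1401 + 0.18×1.7375 = 0.7077
MRP = 9.87% − 4.72% = 5.15%
E(R_P) = R_f + β_P × MRP = 4.72% + 0.7077 × 5.15% = 8.36%

8.36%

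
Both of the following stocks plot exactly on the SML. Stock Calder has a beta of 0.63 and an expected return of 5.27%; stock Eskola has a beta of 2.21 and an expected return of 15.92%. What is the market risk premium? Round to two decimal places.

6.74%

Both satisfy E(R) = R_f + β·MRP, so the slope of the SML is
MRP = (15.92% − 5.27%) / (2.21 − 0.63) = 10.65% / 1.58 = 6.7405%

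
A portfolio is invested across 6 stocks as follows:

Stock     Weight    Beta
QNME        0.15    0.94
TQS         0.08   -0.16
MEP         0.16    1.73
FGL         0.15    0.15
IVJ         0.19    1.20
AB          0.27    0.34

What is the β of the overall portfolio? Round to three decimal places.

β_P = Σ w_i β_i = 0.15×0.94 + 0.08×-0.16 + 0.16×1.73 + 0.15×0.15 + 0.19×1.20 + 0.27×0.34 = 0.7473

0.747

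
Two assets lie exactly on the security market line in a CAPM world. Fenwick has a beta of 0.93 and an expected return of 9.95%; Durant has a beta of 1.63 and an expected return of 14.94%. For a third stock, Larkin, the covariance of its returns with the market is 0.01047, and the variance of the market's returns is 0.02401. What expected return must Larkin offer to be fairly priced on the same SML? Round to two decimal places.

MRP = (14.94% − 9.95%) / (1.63 − 0.93) = 7.1286%
R_f = 9.95% − 0.93 × 7.1286% = 3.3204%
β_Larkin = Cov / Var(R_m) = 0.01047 / 0.02401 = 0.4361
E(R_Larkin) = R_f + β × MRP = 3.3204% + 0.4361 × 7.1286% = 6.43%

6.43%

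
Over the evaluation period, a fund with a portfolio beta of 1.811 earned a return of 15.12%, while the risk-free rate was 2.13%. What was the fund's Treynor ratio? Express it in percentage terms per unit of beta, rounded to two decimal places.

Treynor = (R_P − R_f) / β_P = (15.12% − 2.13%) / 1.8110 = 12.99% / 1.8110 = 7.17%

7.17%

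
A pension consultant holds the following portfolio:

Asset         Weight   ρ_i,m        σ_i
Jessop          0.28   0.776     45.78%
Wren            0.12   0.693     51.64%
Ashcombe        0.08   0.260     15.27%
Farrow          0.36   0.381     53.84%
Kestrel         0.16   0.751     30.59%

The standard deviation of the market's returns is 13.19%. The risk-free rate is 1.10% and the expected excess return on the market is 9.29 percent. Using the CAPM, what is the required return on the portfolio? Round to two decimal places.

19.14%

β_Jessop = 0.776 × 45.78% / 13.19% = 2.6933
β_Wren = 0.693 × 51.64% / 13.19% = 2.7132
β_Ashcombe = 0.260 × 15.27% / 13.19% = 0.3010
β_Farrow = 0.381 × 53.84% / 13.19% = 1.5552
β_Kestrel = 0.751 × 30.59% / 13.19% = 1.7417
β_P = Σ w_i β_i = 0.28×2.6933 + 0.12×2.7132 + 0.08×0.3010 + 0.36×1.5552 + 0.16×1.7417 = 1.9423
E(R_P) = R_f + β_P × MRP = 1.10% + 1.9423 × 9.29% = 19.14%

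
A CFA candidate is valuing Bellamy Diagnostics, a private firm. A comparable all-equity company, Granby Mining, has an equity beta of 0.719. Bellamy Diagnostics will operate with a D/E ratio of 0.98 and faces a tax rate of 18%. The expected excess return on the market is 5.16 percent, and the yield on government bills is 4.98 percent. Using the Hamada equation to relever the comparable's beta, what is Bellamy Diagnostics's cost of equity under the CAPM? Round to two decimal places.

11.67%

β_L = β_U × [1 + (1 − t)(D/E)] = 0.719 × [1 + (1 − 0.18) × 0.98]
    = 0.719 × [1 + 0.82 × 0.98] = 0.719 × 1.8036 = 1.2968
E(R) = R_f + β_L × MRP = 4.98% + 1.2968 × 5.16% = 11.67%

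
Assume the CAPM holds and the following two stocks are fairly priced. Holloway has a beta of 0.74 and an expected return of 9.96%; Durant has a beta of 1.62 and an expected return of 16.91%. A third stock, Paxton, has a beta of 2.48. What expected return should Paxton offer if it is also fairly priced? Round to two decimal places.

23.70%

MRP (SML slope) = (16.91% − 9.96%) / (1.62 − 0.74) = 6.95% / 0.88 = 7.8977%
R_f (intercept) = 9.96% − 0.74 × 7.8977% = 4.1157%
E(R_Paxton) = R_f + β × MRP = 4.1157% + 2.48 × 7.8977% = 23.70%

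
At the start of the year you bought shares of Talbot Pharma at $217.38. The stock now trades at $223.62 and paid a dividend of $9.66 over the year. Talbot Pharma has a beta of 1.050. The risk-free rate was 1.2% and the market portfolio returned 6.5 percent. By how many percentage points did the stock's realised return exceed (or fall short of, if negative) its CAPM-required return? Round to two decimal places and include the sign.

+0.55%

Realised HPR = (P1 + D1 − P0) / P0 = (223.62 + 9.66 − 217.38) / 217.38 = 15.90 / 217.38 = 7.3144%
MRP = 6.5% − 1.2% = 5.30%
CAPM required = R_f + β·MRP = 1.2% + 1.050 × 5.3% = 6.7650%
α = realised − required = 7.3144% − 6.7650% = +0.55%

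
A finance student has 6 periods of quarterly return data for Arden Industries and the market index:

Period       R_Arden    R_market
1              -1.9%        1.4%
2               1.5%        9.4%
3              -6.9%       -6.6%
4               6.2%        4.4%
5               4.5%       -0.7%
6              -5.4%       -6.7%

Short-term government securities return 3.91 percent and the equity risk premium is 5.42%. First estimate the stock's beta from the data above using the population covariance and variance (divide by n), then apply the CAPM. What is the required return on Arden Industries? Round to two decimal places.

Mean R_i = (-1.9 + 1.5 − 6.9 + 6.2 + 4.5 − 5.4) / 6 = -0.3333%
Mean R_m = (1.4 + 9.4 − 6.6 + 4.4 − 0.7 − 6.7) / 6 = 0.2000%
Σ(R_i − R̄_i)(R_m − R̄_m) = 117.6900  ⇒  Cov = 117.6900 / 6 = 19.6150
Σ(R_m − R̄_m)² = 198.3800  ⇒  Var(R_m) = 198.3800 / 6 = 33.0633
β = Cov / Var(R_m) = 19.6150 / 33.0633 = 0.5933
E(R) = R_f + β × MRP = 3.91% + 0.5933 × 5.42% = 7.13%

7.13%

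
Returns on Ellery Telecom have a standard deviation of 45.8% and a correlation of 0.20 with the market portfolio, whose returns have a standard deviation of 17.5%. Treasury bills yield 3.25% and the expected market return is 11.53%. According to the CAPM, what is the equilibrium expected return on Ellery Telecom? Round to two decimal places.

β = ρ × σ_i / σ_m = 0.20 × 45.8% / 17.5% = 0.5234
MRP = 11.53% − 3.25% = 8.28%
E(R) = 3.25% + 0.5234 × 8.28% = 7.58%

7.58%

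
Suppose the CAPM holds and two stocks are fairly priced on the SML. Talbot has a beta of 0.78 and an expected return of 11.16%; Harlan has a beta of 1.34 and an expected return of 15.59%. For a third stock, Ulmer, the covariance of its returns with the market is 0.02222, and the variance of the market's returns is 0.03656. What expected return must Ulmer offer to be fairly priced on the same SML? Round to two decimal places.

MRP = (15.59% − 11.16%) / (1.34 − 0.78) = 7.9107%
R_f = 11.16% − 0.78 × 7.9107% = 4.9897%
β_Ulmer = Cov / Var(R_m) = 0.02222 / 0.03656 = 0.6078
E(R_Ulmer) = R_f + β × MRP = 4.9897% + 0.6078 × 7.9107% = 9.80%

9.80%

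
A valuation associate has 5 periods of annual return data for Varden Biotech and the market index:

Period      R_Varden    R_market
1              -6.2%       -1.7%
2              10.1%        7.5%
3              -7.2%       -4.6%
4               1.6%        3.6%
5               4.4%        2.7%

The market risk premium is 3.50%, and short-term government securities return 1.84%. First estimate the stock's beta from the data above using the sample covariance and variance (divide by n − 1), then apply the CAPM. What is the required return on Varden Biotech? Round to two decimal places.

7.05%

Mean R_i = (-6.2 + 10.1 − 7.2 + 1.6 + 4.4) / 5 = 0.5400%
Mean R_m = (-1.7 + 7.5 − 4.6 + 3.6 + 2.7) / 5 = 1.5000%
Σ(R_i − R̄_i)(R_m − R̄_m) = 133.0000  ⇒  Cov = 133.0000 / 4 = 33.2500
Σ(R_m − R̄_m)² = 89.3000  ⇒  Var(R_m) = 89.3000 / 4 = 22.3250
β = Cov / Var(R_m) = 33.2500 / 22.3250 = 1.4894
E(R) = R_f + β × MRP = 1.84% + 1.4894 × 3.50% = 7.05%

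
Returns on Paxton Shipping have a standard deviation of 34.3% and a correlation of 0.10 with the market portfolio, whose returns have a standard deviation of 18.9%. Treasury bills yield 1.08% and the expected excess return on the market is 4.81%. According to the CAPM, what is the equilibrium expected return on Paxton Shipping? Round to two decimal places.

β = ρ × σ_i / σ_m = 0.10 × 34.3% / 18.9% = 0.1815
E(R) = 1.08% + 0.1815 × 4.81% = 1.95%

1.95%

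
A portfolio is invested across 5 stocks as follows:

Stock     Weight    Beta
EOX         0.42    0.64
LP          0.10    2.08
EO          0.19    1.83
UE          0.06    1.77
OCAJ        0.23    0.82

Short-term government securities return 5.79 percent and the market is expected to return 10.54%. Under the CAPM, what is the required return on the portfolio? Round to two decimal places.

11.11%

β_P = Σ w_i β_i = 0.42×0.64 + 0.10×2.08 + 0.19×1.83 + 0.06×1.77 + 0.23×0.82 = 1.1193
MRP = 10.54% − 5.79% = 4.75%
E(R_P) = R_f + β_P × MRP = 5.79% + 1.1193 × 4.75% = 11.11%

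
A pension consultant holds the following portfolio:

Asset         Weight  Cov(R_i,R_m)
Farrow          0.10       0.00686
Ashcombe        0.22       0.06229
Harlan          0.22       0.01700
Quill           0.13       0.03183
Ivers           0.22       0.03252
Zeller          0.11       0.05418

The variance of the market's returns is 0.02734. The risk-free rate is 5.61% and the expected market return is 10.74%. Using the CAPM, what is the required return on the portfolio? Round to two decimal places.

12.25%

β_Farrow = 0.00686 / 0.02734 = 0.2509
β_Ashcombe = 0.06229 / 0.02734 = 2.2783
β_Harlan = 0.01700 / 0.02734 = 0.6218
β_Quill = 0.03183 / 0.02734 = 1.1642
β_Ivers = 0.03252 / 0.02734 = 1.1895
β_Zeller = 0.05418 / 0.02734 = 1.9817
β_P = Σ w_i β_i = 0.10×0.2509 + 0.22×2.2783 + 0.22×0.6218 + 0.13×1.1642 + 0.22×1.1895 + 0.11×1.9817 = 1.2941
MRP = 10.74% − 5.61% = 5.13%
E(R_P) = R_f + β_P × MRP = 5.61% + 1.2941 × 5.13% = 12.25%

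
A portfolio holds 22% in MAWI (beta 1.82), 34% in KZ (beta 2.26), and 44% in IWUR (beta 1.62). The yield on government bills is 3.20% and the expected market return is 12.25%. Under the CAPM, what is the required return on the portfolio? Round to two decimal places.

β_P = Σ w_i β_i = 0.22×1.82 + 0.34×2.26 + 0.44×1.62 = 1.8816
MRP = 12.25% − 3.20% = 9.05%
E(R_P) = R_f + β_P × MRP = 3.20% + 1.8816 × 9.05% = 20.23%

20.23%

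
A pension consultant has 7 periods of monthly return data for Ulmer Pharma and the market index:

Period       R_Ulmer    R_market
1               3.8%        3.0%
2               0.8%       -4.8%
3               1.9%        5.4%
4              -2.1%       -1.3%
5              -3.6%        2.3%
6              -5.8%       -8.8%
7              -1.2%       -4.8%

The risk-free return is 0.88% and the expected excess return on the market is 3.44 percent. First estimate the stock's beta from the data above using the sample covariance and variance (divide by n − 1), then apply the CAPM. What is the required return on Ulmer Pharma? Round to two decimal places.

Mean R_i = (3.8 + 0.8 + 1.9 − 2.1 − 3.6 − 5.8 − 1.2) / 7 = -0.8857%
Mean R_m = (3.0 − 4.8 + 5.4 − 1.3 + 2.3 − 8.8 − 4.8) / 7 = -1.2857%
Σ(R_i − R̄_i)(R_m − R̄_m) = 61.0986  ⇒  Cov = 61.0986 / 6 = 10.1831
Σ(R_m − R̄_m)² = 157.0886  ⇒  Var(R_m) = 157.0886 / 6 = 26.1814
β = Cov / Var(R_m) = 10.1831 / 26.1814 = 0.3889
E(R) = R_f + β × MRP = 0.88% + 0.3889 × 3.44% = 2.22%

2.22%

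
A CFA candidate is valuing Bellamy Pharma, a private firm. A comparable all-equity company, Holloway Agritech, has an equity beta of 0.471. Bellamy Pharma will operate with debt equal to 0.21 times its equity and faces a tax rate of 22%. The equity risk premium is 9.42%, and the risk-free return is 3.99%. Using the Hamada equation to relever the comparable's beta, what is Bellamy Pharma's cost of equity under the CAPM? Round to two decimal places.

β_L = β_U × [1 + (1 − t)(D/E)] = 0.471 × [1 + (1 − 0.22) × 0.21]
    = 0.471 × [1 + 0.78 × 0.21] = 0.471 × 1.1638 = 0.5481
E(R) = R_f + β_L × MRP = 3.99% + 0.5481 × 9.42% = 9.15%

9.15%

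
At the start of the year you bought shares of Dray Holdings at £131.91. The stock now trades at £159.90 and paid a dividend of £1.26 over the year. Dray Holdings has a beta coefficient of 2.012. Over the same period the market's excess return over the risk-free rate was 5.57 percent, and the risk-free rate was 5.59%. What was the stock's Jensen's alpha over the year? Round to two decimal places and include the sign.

+5.38%

Realised HPR = (P1 + D1 − P0) / P0 = (159.90 + 1.26 − 131.91) / 131.91 = 29.25 / 131.91 = 22.1742%
CAPM required = R_f + β·MRP = 5.59% + 2.012 × 5.57% = 16.79684%
α = realised − required = 22.1742% − 16.79684% = +5.38%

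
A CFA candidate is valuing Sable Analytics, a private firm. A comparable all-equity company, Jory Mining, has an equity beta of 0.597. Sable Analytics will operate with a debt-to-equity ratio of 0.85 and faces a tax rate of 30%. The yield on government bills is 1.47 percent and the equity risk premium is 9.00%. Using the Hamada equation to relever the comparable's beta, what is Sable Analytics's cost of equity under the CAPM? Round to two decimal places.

β_L = β_U × [1 + (1 − t)(D/E)] = 0.597 × [1 + (1 − 0.30) × 0.85]
    = 0.597 × [1 + 0.70 × 0.85] = 0.597 × 1.5950 = 0.9522
E(R) = R_f + β_L × MRP = 1.47% + 0.9522 × 9.00% = 10.04%

10.04%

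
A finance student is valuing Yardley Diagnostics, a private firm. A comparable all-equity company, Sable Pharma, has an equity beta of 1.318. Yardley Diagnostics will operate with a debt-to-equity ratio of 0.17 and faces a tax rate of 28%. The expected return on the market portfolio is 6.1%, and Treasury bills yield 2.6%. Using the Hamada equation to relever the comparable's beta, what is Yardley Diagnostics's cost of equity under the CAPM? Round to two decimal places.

β_L = β_U × [1 + (1 − t)(D/E)] = 1.318 × [1 + (1 − 0.28) × 0.17]
    = 1.318 × [1 + 0.72 × 0.17] = 1.318 × 1.1224 = 1.4793
MRP = 6.1% − 2.6% = 3.50%
E(R) = R_f + β_L × MRP = 2.6% + 1.4793 × 3.5% = 7.78%

7.78%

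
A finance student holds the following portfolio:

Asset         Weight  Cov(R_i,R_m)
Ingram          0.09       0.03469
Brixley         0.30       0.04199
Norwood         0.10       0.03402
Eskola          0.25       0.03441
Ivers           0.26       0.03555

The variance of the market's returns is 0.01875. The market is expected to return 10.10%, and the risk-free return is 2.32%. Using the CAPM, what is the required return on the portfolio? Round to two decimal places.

β_Ingram = 0.03469 / 0.01875 = 1.8501
β_Brixley = 0.04199 / 0.01875 = 2.2395
β_Norwood = 0.03402 / 0.01875 = 1.8144
β_Eskola = 0.03441 / 0.01875 = 1.8352
β_Ivers = 0.03555 / 0.01875 = 1.8960
β_P = Σ w_i β_i = 0.09×1.8501 + 0.30×2.2395 + 0.10×1.8144 + 0.25×1.8352 + 0.26×1.8960 = 1.9716
MRP = 10.10% − 2.32% = 7.78%
E(R_P) = R_f + β_P × MRP = 2.32% + 1.9716 × 7.78% = 17.66%

17.66%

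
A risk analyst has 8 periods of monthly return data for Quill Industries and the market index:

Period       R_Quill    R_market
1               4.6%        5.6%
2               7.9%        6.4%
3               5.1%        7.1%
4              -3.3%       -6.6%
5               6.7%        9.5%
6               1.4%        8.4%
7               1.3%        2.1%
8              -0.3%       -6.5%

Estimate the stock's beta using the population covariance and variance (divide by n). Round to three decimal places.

0.478

Mean R_i = (4.6 + 7.9 + 5.1 − 3.3 + 6.7 + 1.4 + 1.3 − 0.3) / 8 = 2.9250%
Mean R_m = (5.6 + 6.4 + 7.1 − 6.6 + 9.5 + 8.4 + 2.1 − 6.5) / 8 = 3.2500%
Σ(R_i − R̄_i)(R_m − R̄_m) = 138.3500  ⇒  Cov = 138.3500 / 8 = 17.2938
Σ(R_m − R̄_m)² = 289.2600  ⇒  Var(R_m) = 289.2600 / 8 = 36.1575
β = Cov / Var(R_m) = 17.2938 / 36.1575 = 0.4783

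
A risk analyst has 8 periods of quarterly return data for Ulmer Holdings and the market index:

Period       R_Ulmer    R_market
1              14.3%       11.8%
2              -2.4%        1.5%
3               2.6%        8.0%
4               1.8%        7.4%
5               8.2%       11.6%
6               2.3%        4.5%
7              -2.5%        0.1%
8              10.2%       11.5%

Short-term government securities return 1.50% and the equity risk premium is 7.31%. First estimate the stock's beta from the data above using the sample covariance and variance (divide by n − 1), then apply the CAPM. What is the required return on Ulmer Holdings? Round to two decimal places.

10.22%

Mean R_i = (14.3 − 2.4 + 2.6 + 1.8 + 8.2 + 2.3 − 2.5 + 10.2) / 8 = 4.3125%
Mean R_m = (11.8 + 1.5 + 8.0 + 7.4 + 11.6 + 4.5 + 0.1 + 11.5) / 8 = 7.0500%
Σ(R_i − R̄_i)(R_m − R̄_m) = 178.5550  ⇒  Cov = 178.5550 / 7 = 25.5079
Σ(R_m − R̄_m)² = 149.7000  ⇒  Var(R_m) = 149.7000 / 7 = 21.3857
β = Cov / Var(R_m) = 25.5079 / 21.3857 = 1.1928
E(R) = R_f + β × MRP = 1.50% + 1.1928 × 7.31% = 10.22%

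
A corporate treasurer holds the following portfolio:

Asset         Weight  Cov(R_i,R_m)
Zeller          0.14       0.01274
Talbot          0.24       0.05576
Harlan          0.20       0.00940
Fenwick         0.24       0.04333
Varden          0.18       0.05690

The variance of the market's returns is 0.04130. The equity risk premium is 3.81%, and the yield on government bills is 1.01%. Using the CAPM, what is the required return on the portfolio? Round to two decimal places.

β_Zeller = 0.01274 / 0.04130 = 0.3085
β_Talbot = 0.05576 / 0.04130 = 1.3501
β_Harlan = 0.00940 / 0.04130 = 0.2276
β_Fenwick = 0.04333 / 0.04130 = 1.0492
β_Varden = 0.05690 / 0.04130 = 1.3777
β_P = Σ w_i β_i = 0.14×0.3085 + 0.24×1.3501 + 0.20×0.2276 + 0.24×1.0492 + 0.18×1.3777 = 0.9125
E(R_P) = R_f + β_P × MRP = 1.01% + 0.9125 × 3.81% = 4.49%

4.49%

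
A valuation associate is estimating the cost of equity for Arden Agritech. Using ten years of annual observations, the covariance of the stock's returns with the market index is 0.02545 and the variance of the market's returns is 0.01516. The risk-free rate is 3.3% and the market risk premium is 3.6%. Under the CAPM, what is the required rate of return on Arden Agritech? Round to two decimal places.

9.34%

β = Cov(R_i, R_m) / Var(R_m) = 0.02545 / 0.01516 = 1.6788
E(R) = R_f + β × MRP = 3.3% + 1.6788 × 3.6% = 9.34%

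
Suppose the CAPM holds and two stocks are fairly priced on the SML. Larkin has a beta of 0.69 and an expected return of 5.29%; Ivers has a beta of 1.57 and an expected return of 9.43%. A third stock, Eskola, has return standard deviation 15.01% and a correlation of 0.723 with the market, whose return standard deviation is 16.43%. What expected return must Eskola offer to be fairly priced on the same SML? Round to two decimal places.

MRP = (9.43% − 5.29%) / (1.57 − 0.69) = 4.7045%
R_f = 5.29% − 0.69 × 4.7045% = 2.0439%
β_Eskola = ρ·σ_i/σ_m = 0.723 × 15.01 / 16.43 = 0.6605
E(R_Eskola) = R_f + β × MRP = 2.0439% + 0.6605 × 4.7045% = 5.15%

5.15%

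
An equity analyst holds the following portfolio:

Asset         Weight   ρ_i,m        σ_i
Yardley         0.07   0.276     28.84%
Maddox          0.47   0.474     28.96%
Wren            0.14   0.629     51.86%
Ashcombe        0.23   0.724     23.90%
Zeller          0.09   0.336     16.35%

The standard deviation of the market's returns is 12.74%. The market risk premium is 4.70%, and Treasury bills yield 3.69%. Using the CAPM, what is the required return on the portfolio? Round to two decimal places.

9.61%

β_Yardley = 0.276 × 28.84% / 12.74% = 0.6248
β_Maddox = 0.474 × 28.96% / 12.74% = 1.0775
β_Wren = 0.629 × 51.86% / 12.74% = 2.5604
β_Ashcombe = 0.724 × 23.90% / 12.74% = 1.3582
β_Zeller = 0.336 × 16.35% / 12.74% = 0.4312
β_P = Σ w_i β_i = 0.07×0.6248 + 0.47×1.0775 + 0.14×2.5604 + 0.23×1.3582 + 0.09×0.4312 = 1.2598
E(R_P) = R_f + β_P × MRP = 3.69% + 1.2598 × 4.70% = 9.61%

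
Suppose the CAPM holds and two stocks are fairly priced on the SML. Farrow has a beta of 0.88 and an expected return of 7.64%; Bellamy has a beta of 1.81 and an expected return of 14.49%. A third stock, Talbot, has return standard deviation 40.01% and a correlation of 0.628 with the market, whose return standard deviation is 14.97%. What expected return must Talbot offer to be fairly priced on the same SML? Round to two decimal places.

13.52%

MRP = (14.49% − 7.64%) / (1.81 − 0.88) = 7.3656%
R_f = 7.64% − 0.88 × 7.3656% = 1.1583%
β_Talbot = ρ·σ_i/σ_m = 0.628 × 40.01 / 14.97 = 1.6784
E(R_Talbot) = R_f + β × MRP = 1.1583% + 1.6784 × 7.3656% = 13.52%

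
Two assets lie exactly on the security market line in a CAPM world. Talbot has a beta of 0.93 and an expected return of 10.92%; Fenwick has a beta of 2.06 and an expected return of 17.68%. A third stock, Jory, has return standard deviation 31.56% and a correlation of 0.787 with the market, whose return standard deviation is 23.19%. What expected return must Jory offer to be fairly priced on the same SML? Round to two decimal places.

MRP = (17.68% − 10.92%) / (2.06 − 0.93) = 5.9823%
R_f = 10.92% − 0.93 × 5.9823% = 5.3565%
β_Jory = ρ·σ_i/σ_m = 0.787 × 31.56 / 23.19 = 1.0711
E(R_Jory) = R_f + β × MRP = 5.3565% + 1.0711 × 5.9823% = 11.76%

11.76%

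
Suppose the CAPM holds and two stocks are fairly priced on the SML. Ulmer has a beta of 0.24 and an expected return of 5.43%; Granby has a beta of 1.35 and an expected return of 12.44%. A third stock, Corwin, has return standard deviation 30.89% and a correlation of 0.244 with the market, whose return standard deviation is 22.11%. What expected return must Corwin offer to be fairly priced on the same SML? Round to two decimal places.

6.07%

MRP = (12.44% − 5.43%) / (1.35 − 0.24) = 6.3153%
R_f = 5.43% − 0.24 × 6.3153% = 3.9143%
β_Corwin = ρ·σ_i/σ_m = 0.244 × 30.89 / 22.11 = 0.3409
E(R_Corwin) = R_f + β × MRP = 3.9143% + 0.3409 × 6.3153% = 6.07%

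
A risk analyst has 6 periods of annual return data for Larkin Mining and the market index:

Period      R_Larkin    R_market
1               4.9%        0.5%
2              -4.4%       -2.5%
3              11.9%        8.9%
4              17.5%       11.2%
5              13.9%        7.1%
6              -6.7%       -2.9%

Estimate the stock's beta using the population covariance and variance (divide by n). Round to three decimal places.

1.580

Mean R_i = (4.9 − 4.4 + 11.9 + 17.5 + 13.9 − 6.7) / 6 = 6.1833%
Mean R_m = (0.5 − 2.5 + 8.9 + 11.2 + 7.1 − 2.9) / 6 = 3.7167%
Σ(R_i − R̄_i)(R_m − R̄_m) = 295.5917  ⇒  Cov = 295.5917 / 6 = 49.2653
Σ(R_m − R̄_m)² = 187.0883  ⇒  Var(R_m) = 187.0883 / 6 = 31.1814
β = Cov / Var(R_m) = 49.2653 / 31.1814 = 1.5800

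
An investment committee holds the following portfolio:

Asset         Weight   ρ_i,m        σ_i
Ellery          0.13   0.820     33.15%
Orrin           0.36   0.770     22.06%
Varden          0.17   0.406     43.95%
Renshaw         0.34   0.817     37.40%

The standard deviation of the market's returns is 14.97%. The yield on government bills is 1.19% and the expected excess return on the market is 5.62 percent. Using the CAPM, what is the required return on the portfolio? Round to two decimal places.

9.85%

β_Ellery = 0.820 × 33.15% / 14.97% = 1.8158
β_Orrin = 0.770 × 22.06% / 14.97% = 1.1347
β_Varden = 0.406 × 43.95% / 14.97% = 1.1920
β_Renshaw = 0.817 × 37.40% / 14.97% = 2.0411
β_P = Σ w_i β_i = 0.13×1.8158 + 0.36×1.1347 + 0.17×1.1920 + 0.34×2.0411 = 1.5412
E(R_P) = R_f + β_P × MRP = 1.19% + 1.5412 × 5.62% = 9.85%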